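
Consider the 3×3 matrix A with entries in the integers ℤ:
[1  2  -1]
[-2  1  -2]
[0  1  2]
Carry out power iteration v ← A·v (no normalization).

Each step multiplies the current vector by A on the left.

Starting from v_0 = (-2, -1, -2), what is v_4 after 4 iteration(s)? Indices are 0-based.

v_0 = (-2, -1, -2).
v_1 = A·v_0 = (-2, 7, -5).
v_2 = A·v_1 = (17, 21, -3).
v_3 = A·v_2 = (62, -7, 15).
v_4 = A·v_3 = (33, -161, 23).

v_4 = (33, -161, 23)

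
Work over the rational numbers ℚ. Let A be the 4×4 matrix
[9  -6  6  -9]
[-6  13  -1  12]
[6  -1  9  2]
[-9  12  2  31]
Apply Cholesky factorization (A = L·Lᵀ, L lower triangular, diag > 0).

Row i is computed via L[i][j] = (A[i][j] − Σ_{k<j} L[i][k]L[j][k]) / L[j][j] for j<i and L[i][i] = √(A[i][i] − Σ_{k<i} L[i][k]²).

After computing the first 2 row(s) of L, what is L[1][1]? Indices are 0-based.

L[1][1] = 3

Step 1: L[0][0] = √(9) = 3.
  L[1][0] = (-6) / L[0][0] = -2.
Step 2: L[1][1] = √(9) = 3.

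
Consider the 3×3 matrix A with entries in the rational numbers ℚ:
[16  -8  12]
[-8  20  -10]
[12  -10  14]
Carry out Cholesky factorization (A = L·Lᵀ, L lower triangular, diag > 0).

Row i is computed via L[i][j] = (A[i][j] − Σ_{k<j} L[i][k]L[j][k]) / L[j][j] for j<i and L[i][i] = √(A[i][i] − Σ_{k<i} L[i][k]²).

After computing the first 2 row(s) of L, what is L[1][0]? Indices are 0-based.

L[1][0] = -2

Step 1: L[0][0] = √(16) = 4.
  L[1][0] = (-8) / L[0][0] = -2.
Step 2: L[1][1] = √(16) = 4.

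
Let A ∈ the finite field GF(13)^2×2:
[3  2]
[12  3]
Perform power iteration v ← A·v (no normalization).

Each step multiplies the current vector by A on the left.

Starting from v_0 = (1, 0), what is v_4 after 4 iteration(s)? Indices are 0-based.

v_0 = (1, 0).
v_1 = A·v_0 = (3, 12).
v_2 = A·v_1 = (7, 7).
v_3 = A·v_2 = (9, 1).
v_4 = A·v_3 = (3, 7).

v_4 = (3, 7)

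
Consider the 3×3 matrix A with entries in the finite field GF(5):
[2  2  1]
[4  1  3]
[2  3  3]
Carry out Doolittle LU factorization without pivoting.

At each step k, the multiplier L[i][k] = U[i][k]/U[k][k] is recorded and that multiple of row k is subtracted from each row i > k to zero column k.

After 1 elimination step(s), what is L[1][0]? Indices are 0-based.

[col 0] pivot 2
  R1 -= 2*R0 → (0, 2, 1)  (L[1][0] := 2)
  R2 -= 1*R0 → (0, 1, 2)  (L[2][0] := 1)

L[1][0] = 2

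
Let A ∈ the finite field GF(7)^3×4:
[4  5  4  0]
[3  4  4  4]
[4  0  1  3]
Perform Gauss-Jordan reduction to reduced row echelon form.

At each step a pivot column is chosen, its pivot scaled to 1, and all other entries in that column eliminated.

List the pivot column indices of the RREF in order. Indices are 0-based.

[1] R0 /= 4  ⇒  (1, 3, 1, 0)
     R1 -= 3·R0  ⇒  (0, 2, 1, 4)
     R2 -= 4·R0  ⇒  (0, 2, 4, 3)
[2] R1 /= 2  ⇒  (0, 1, 4, 2)
     R0 -= 3·R1  ⇒  (1, 0, 3, 1)
     R2 -= 2·R1  ⇒  (0, 0, 3, 6)
[3] R2 /= 3  ⇒  (0, 0, 1, 2)
     R0 -= 3·R2  ⇒  (1, 0, 0, 2)
     R1 -= 4·R2  ⇒  (0, 1, 0, 1)

pivot columns: 0, 1, 2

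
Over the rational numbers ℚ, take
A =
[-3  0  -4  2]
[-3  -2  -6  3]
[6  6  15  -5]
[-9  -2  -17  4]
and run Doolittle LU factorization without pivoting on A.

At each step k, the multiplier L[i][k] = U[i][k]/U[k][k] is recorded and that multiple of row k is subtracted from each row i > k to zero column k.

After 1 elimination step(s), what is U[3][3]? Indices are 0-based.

U[3][3] = -2

[col 0] pivot -3
  R1 -= 1*R0 → (0, -2, -2, 1)  (L[1][0] := 1)
  R2 -= -2*R0 → (0, 6, 7, -1)  (L[2][0] := -2)
  R3 -= 3*R0 → (0, -2, -5, -2)  (L[3][0] := 3)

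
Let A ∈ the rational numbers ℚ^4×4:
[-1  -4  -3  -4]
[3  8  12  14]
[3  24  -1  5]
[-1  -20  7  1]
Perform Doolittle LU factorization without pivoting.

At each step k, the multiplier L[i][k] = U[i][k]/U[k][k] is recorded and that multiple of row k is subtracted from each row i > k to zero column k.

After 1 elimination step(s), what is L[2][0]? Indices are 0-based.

k=0: U[0][0]=-1
  eliminate (1,0): mult=-3, new row 1: (0, -4, 3, 2); set L[1][0]=-3
  eliminate (2,0): mult=-3, new row 2: (0, 12, -10, -7); set L[2][0]=-3
  eliminate (3,0): mult=1, new row 3: (0, -16, 10, 5); set L[3][0]=1

L[2][0] = -3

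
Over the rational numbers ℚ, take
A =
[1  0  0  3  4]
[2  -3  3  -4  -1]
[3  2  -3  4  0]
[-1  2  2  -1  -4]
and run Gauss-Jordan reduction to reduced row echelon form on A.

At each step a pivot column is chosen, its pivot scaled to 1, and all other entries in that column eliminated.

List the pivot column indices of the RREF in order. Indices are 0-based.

pivot columns: 0, 1, 2, 3

[1] R0 /= 1  ⇒  (1, 0, 0, 3, 4)
     R1 -= 2·R0  ⇒  (0, -3, 3, -10, -9)
     R2 -= 3·R0  ⇒  (0, 2, -3, -5, -12)
     R3 -= -1·R0  ⇒  (0, 2, 2, 2, 0)
[2] R1 /= -3  ⇒  (0, 1, -1, 10/3, 3)
     R2 -= 2·R1  ⇒  (0, 0, -1, -35/3, -18)
     R3 -= 2·R1  ⇒  (0, 0, 4, -14/3, -6)
[3] R2 /= -1  ⇒  (0, 0, 1, 35/3, 18)
     R1 -= -1·R2  ⇒  (0, 1, 0, 15, 21)
     R3 -= 4·R2  ⇒  (0, 0, 0, -154/3, -78)
[4] R3 /= -154/3  ⇒  (0, 0, 0, 1, 117/77)
     R0 -= 3·R3  ⇒  (1, 0, 0, 0, -43/77)
     R1 -= 15·R3  ⇒  (0, 1, 0, 0, -138/77)
     R2 -= 35/3·R3  ⇒  (0, 0, 1, 0, 3/11)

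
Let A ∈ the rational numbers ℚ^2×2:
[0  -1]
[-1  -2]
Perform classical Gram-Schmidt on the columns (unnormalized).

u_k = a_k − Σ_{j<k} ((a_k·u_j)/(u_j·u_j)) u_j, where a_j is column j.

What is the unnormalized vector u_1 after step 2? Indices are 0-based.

u_1 = (-1, 0)

Step 1: u_0 = a_0 = (0, -1).
Step 2: u_1 = a_1 − (2)·u_0 = (-1, 0).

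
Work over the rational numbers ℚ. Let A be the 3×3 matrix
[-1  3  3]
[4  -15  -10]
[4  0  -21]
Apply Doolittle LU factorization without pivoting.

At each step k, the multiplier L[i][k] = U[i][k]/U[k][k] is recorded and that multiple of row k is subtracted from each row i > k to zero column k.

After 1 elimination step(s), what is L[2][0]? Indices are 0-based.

L[2][0] = -4

[col 0] pivot -1
  R1 -= -4*R0 → (0, -3, 2)  (L[1][0] := -4)
  R2 -= -4*R0 → (0, 12, -9)  (L[2][0] := -4)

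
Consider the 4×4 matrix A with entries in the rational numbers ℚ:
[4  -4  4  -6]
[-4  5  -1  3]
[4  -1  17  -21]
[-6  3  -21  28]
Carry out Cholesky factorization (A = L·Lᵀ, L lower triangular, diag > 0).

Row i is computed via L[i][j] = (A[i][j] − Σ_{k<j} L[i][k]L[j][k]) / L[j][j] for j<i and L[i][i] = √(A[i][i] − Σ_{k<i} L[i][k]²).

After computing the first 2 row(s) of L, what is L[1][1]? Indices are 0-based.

Step 1: L[0][0] = √(4) = 2.
  L[1][0] = (-4) / L[0][0] = -2.
Step 2: L[1][1] = √(1) = 1.

L[1][1] = 1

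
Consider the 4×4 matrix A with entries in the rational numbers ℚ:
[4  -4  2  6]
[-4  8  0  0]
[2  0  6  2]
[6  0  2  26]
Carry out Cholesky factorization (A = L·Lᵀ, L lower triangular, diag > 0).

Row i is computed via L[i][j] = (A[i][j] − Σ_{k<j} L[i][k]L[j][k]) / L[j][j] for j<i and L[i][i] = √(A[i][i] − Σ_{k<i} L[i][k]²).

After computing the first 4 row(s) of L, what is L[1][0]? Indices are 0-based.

Step 1: L[0][0] = √(4) = 2.
  L[1][0] = (-4) / L[0][0] = -2.
Step 2: L[1][1] = √(4) = 2.
  L[2][0] = (2) / L[0][0] = 1.
  L[2][1] = (2) / L[1][1] = 1.
Step 3: L[2][2] = √(4) = 2.
  L[3][0] = (6) / L[0][0] = 3.
  L[3][1] = (6) / L[1][1] = 3.
  L[3][2] = (-4) / L[2][2] = -2.
Step 4: L[3][3] = √(4) = 2.

L[1][0] = -2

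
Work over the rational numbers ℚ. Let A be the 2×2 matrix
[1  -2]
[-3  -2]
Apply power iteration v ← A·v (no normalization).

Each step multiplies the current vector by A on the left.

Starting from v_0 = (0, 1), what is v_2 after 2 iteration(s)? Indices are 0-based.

v_2 = (2, 10)

v_0 = (0, 1).
v_1 = A·v_0 = (-2, -2).
v_2 = A·v_1 = (2, 10).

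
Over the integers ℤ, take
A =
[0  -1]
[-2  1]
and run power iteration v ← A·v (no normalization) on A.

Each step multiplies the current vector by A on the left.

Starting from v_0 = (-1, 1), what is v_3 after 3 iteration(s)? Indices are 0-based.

v_0 = (-1, 1).
v_1 = A·v_0 = (-1, 3).
v_2 = A·v_1 = (-3, 5).
v_3 = A·v_2 = (-5, 11).

v_3 = (-5, 11)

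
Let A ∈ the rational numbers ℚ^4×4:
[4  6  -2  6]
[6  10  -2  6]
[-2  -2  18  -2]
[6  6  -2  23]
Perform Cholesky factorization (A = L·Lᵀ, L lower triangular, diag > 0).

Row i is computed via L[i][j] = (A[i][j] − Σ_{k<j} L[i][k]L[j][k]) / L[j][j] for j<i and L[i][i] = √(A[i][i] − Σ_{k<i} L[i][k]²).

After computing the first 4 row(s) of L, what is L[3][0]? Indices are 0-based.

L[3][0] = 3

Step 1: L[0][0] = √(4) = 2.
  L[1][0] = (6) / L[0][0] = 3.
Step 2: L[1][1] = √(1) = 1.
  L[2][0] = (-2) / L[0][0] = -1.
  L[2][1] = (1) / L[1][1] = 1.
Step 3: L[2][2] = √(16) = 4.
  L[3][0] = (6) / L[0][0] = 3.
  L[3][1] = (-3) / L[1][1] = -3.
  L[3][2] = (4) / L[2][2] = 1.
Step 4: L[3][3] = √(4) = 2.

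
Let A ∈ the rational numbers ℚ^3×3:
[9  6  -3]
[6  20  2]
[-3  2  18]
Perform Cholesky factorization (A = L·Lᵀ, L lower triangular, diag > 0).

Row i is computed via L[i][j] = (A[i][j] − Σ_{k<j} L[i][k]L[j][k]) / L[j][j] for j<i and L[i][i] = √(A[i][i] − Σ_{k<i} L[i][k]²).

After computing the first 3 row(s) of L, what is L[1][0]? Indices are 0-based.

Step 1: L[0][0] = √(9) = 3.
  L[1][0] = (6) / L[0][0] = 2.
Step 2: L[1][1] = √(16) = 4.
  L[2][0] = (-3) / L[0][0] = -1.
  L[2][1] = (4) / L[1][1] = 1.
Step 3: L[2][2] = √(16) = 4.

L[1][0] = 2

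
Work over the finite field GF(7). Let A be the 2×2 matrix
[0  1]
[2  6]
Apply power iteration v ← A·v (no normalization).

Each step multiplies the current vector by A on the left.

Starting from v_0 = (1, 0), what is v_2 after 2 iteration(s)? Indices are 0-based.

v_0 = (1, 0).
v_1 = A·v_0 = (0, 2).
v_2 = A·v_1 = (2, 5).

v_2 = (2, 5)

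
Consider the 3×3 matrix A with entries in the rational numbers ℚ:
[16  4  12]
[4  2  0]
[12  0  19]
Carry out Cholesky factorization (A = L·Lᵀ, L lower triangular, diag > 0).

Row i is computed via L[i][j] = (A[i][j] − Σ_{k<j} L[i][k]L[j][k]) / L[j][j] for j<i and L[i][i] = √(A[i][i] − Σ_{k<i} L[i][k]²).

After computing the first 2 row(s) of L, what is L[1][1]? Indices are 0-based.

Step 1: L[0][0] = √(16) = 4.
  L[1][0] = (4) / L[0][0] = 1.
Step 2: L[1][1] = √(1) = 1.

L[1][1] = 1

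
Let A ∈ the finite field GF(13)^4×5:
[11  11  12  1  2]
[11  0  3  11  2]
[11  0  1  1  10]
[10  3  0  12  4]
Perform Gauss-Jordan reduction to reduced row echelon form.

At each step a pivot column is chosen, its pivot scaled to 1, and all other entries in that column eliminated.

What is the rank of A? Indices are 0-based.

rank = 4

pivot(0,0)=11: scale R0 → (1, 1, 7, 6, 12)
  clear (1,0): R1 −= (11)R0 → (0, 2, 4, 10, 0)
  clear (2,0): R2 −= (11)R0 → (0, 2, 2, 0, 8)
  clear (3,0): R3 −= (10)R0 → (0, 6, 8, 4, 1)
pivot(1,1)=2: scale R1 → (0, 1, 2, 5, 0)
  clear (0,1): R0 −= (1)R1 → (1, 0, 5, 1, 12)
  clear (2,1): R2 −= (2)R1 → (0, 0, 11, 3, 8)
  clear (3,1): R3 −= (6)R1 → (0, 0, 9, 0, 1)
pivot(2,2)=11: scale R2 → (0, 0, 1, 5, 9)
  clear (0,2): R0 −= (5)R2 → (1, 0, 0, 2, 6)
  clear (1,2): R1 −= (2)R2 → (0, 1, 0, 8, 8)
  clear (3,2): R3 −= (9)R2 → (0, 0, 0, 7, 11)
pivot(3,3)=7: scale R3 → (0, 0, 0, 1, 9)
  clear (0,3): R0 −= (2)R3 → (1, 0, 0, 0, 1)
  clear (1,3): R1 −= (8)R3 → (0, 1, 0, 0, 1)
  clear (2,3): R2 −= (5)R3 → (0, 0, 1, 0, 3)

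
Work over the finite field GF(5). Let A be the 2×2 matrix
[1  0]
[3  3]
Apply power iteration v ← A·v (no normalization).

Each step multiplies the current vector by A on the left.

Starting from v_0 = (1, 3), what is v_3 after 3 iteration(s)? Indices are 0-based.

v_0 = (1, 3).
v_1 = A·v_0 = (1, 2).
v_2 = A·v_1 = (1, 4).
v_3 = A·v_2 = (1, 0).

v_3 = (1, 0)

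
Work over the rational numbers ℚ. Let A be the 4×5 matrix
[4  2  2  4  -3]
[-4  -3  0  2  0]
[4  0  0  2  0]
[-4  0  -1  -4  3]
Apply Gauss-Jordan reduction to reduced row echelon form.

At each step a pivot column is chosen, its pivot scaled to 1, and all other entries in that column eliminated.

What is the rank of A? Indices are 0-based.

pivot(0,0)=4: scale R0 → (1, 1/2, 1/2, 1, -3/4)
  clear (1,0): R1 −= (-4)R0 → (0, -1, 2, 6, -3)
  clear (2,0): R2 −= (4)R0 → (0, -2, -2, -2, 3)
  clear (3,0): R3 −= (-4)R0 → (0, 2, 1, 0, 0)
pivot(1,1)=-1: scale R1 → (0, 1, -2, -6, 3)
  clear (0,1): R0 −= (1/2)R1 → (1, 0, 3/2, 4, -9/4)
  clear (2,1): R2 −= (-2)R1 → (0, 0, -6, -14, 9)
  clear (3,1): R3 −= (2)R1 → (0, 0, 5, 12, -6)
pivot(2,2)=-6: scale R2 → (0, 0, 1, 7/3, -3/2)
  clear (0,2): R0 −= (3/2)R2 → (1, 0, 0, 1/2, 0)
  clear (1,2): R1 −= (-2)R2 → (0, 1, 0, -4/3, 0)
  clear (3,2): R3 −= (5)R2 → (0, 0, 0, 1/3, 3/2)
pivot(3,3)=1/3: scale R3 → (0, 0, 0, 1, 9/2)
  clear (0,3): R0 −= (1/2)R3 → (1, 0, 0, 0, -9/4)
  clear (1,3): R1 −= (-4/3)R3 → (0, 1, 0, 0, 6)
  clear (2,3): R2 −= (7/3)R3 → (0, 0, 1, 0, -12)

rank = 4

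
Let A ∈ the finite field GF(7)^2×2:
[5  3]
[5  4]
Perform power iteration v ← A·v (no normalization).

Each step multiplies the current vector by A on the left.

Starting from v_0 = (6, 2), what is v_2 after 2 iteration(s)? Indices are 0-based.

v_0 = (6, 2).
v_1 = A·v_0 = (1, 3).
v_2 = A·v_1 = (0, 3).

v_2 = (0, 3)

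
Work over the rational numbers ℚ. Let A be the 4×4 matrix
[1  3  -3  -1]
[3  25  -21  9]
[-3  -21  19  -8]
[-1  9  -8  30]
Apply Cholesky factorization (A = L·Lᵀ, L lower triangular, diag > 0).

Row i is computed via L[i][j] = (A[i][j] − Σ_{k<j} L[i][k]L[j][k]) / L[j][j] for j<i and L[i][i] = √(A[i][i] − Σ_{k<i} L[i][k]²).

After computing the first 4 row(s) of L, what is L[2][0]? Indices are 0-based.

L[2][0] = -3

Step 1: L[0][0] = √(1) = 1.
  L[1][0] = (3) / L[0][0] = 3.
Step 2: L[1][1] = √(16) = 4.
  L[2][0] = (-3) / L[0][0] = -3.
  L[2][1] = (-12) / L[1][1] = -3.
Step 3: L[2][2] = √(1) = 1.
  L[3][0] = (-1) / L[0][0] = -1.
  L[3][1] = (12) / L[1][1] = 3.
  L[3][2] = (-2) / L[2][2] = -2.
Step 4: L[3][3] = √(16) = 4.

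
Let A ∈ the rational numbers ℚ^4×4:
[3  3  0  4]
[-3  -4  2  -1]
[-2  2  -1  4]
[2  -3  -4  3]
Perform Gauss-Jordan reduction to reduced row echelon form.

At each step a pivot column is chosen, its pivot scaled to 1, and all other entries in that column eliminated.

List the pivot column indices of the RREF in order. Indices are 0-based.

pivot columns: 0, 1, 2, 3

pivot(0,0)=3: scale R0 → (1, 1, 0, 4/3)
  clear (1,0): R1 −= (-3)R0 → (0, -1, 2, 3)
  clear (2,0): R2 −= (-2)R0 → (0, 4, -1, 20/3)
  clear (3,0): R3 −= (2)R0 → (0, -5, -4, 1/3)
pivot(1,1)=-1: scale R1 → (0, 1, -2, -3)
  clear (0,1): R0 −= (1)R1 → (1, 0, 2, 13/3)
  clear (2,1): R2 −= (4)R1 → (0, 0, 7, 56/3)
  clear (3,1): R3 −= (-5)R1 → (0, 0, -14, -44/3)
pivot(2,2)=7: scale R2 → (0, 0, 1, 8/3)
  clear (0,2): R0 −= (2)R2 → (1, 0, 0, -1)
  clear (1,2): R1 −= (-2)R2 → (0, 1, 0, 7/3)
  clear (3,2): R3 −= (-14)R2 → (0, 0, 0, 68/3)
pivot(3,3)=68/3: scale R3 → (0, 0, 0, 1)
  clear (0,3): R0 −= (-1)R3 → (1, 0, 0, 0)
  clear (1,3): R1 −= (7/3)R3 → (0, 1, 0, 0)
  clear (2,3): R2 −= (8/3)R3 → (0, 0, 1, 0)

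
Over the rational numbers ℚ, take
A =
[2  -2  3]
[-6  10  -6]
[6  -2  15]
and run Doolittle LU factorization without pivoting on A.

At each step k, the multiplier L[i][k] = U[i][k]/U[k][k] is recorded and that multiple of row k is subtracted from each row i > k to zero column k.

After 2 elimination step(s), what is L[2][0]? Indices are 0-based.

[col 0] pivot 2
  R1 -= -3*R0 → (0, 4, 3)  (L[1][0] := -3)
  R2 -= 3*R0 → (0, 4, 6)  (L[2][0] := 3)
[col 1] pivot 4
  R2 -= 1*R1 → (0, 0, 3)  (L[2][1] := 1)

L[2][0] = 3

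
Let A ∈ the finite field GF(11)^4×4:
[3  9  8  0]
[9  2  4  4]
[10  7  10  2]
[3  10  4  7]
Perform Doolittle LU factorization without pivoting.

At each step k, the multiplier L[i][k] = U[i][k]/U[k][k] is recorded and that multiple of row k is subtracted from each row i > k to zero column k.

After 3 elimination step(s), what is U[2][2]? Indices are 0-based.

k=0: U[0][0]=3
  eliminate (1,0): mult=3, new row 1: (0, 8, 2, 4); set L[1][0]=3
  eliminate (2,0): mult=7, new row 2: (0, 10, 9, 2); set L[2][0]=7
  eliminate (3,0): mult=1, new row 3: (0, 1, 7, 7); set L[3][0]=1
k=1: U[1][1]=8
  eliminate (2,1): mult=4, new row 2: (0, 0, 1, 8); set L[2][1]=4
  eliminate (3,1): mult=7, new row 3: (0, 0, 4, 1); set L[3][1]=7
k=2: U[2][2]=1
  eliminate (3,2): mult=4, new row 3: (0, 0, 0, 2); set L[3][2]=4

U[2][2] = 1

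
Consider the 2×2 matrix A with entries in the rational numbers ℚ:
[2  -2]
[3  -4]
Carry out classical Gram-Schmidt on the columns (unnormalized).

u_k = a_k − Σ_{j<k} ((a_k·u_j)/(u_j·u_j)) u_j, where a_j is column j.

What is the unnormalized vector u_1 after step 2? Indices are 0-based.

Step 1: u_0 = a_0 = (2, 3).
Step 2: u_1 = a_1 − (-16/13)·u_0 = (6/13, -4/13).

u_1 = (6/13, -4/13)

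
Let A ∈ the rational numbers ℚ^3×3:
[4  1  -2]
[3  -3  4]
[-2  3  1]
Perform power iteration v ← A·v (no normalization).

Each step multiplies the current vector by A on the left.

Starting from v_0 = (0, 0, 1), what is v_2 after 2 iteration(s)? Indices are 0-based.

v_0 = (0, 0, 1).
v_1 = A·v_0 = (-2, 4, 1).
v_2 = A·v_1 = (-6, -14, 17).

v_2 = (-6, -14, 17)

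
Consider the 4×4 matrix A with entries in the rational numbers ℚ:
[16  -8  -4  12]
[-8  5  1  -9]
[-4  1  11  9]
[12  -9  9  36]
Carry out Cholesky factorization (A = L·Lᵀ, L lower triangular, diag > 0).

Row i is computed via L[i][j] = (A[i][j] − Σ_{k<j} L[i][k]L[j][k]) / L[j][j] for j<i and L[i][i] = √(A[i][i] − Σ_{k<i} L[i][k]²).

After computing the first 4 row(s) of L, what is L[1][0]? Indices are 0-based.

Step 1: L[0][0] = √(16) = 4.
  L[1][0] = (-8) / L[0][0] = -2.
Step 2: L[1][1] = √(1) = 1.
  L[2][0] = (-4) / L[0][0] = -1.
  L[2][1] = (-1) / L[1][1] = -1.
Step 3: L[2][2] = √(9) = 3.
  L[3][0] = (12) / L[0][0] = 3.
  L[3][1] = (-3) / L[1][1] = -3.
  L[3][2] = (9) / L[2][2] = 3.
Step 4: L[3][3] = √(9) = 3.

L[1][0] = -2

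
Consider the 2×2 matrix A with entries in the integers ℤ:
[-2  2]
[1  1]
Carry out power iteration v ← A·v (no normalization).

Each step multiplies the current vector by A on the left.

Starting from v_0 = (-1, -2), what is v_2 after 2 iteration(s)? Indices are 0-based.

v_0 = (-1, -2).
v_1 = A·v_0 = (-2, -3).
v_2 = A·v_1 = (-2, -5).

v_2 = (-2, -5)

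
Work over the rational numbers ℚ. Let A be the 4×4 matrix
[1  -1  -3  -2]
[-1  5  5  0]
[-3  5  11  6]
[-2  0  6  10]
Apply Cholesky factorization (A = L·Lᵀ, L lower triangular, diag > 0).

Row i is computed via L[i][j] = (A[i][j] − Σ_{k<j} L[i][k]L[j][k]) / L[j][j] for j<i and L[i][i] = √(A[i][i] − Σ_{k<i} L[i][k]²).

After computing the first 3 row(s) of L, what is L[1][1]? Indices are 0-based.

Step 1: L[0][0] = √(1) = 1.
  L[1][0] = (-1) / L[0][0] = -1.
Step 2: L[1][1] = √(4) = 2.
  L[2][0] = (-3) / L[0][0] = -3.
  L[2][1] = (2) / L[1][1] = 1.
Step 3: L[2][2] = √(1) = 1.

L[1][1] = 2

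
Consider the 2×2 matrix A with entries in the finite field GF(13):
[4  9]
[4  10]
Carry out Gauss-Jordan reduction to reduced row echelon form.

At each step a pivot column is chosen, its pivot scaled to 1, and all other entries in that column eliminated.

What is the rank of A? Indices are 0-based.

rank = 2

[1] R0 /= 4  ⇒  (1, 12)
     R1 -= 4·R0  ⇒  (0, 1)
[2] R1 /= 1  ⇒  (0, 1)
     R0 -= 12·R1  ⇒  (1, 0)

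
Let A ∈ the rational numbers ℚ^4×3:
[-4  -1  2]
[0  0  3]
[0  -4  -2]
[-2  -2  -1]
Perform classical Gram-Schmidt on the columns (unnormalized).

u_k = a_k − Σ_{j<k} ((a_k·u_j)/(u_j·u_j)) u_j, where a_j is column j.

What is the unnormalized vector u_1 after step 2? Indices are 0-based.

Step 1: u_0 = a_0 = (-4, 0, 0, -2).
Step 2: u_1 = a_1 − (2/5)·u_0 = (3/5, 0, -4, -6/5).

u_1 = (3/5, 0, -4, -6/5)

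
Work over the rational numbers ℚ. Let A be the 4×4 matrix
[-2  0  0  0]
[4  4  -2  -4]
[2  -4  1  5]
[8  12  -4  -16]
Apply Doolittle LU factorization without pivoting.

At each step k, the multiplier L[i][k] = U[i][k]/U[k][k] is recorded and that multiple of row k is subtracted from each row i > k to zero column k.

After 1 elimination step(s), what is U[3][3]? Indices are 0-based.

[col 0] pivot -2
  R1 -= -2*R0 → (0, 4, -2, -4)  (L[1][0] := -2)
  R2 -= -1*R0 → (0, -4, 1, 5)  (L[2][0] := -1)
  R3 -= -4*R0 → (0, 12, -4, -16)  (L[3][0] := -4)

U[3][3] = -16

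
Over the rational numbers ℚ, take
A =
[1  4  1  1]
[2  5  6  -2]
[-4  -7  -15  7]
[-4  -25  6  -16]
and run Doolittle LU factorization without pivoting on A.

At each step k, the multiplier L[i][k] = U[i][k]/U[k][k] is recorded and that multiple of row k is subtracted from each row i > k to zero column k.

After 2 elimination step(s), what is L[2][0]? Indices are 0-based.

L[2][0] = -4

Step 1: pivot at (0,0) is 1.
  row1 ← row1 − (2)·row0  ⇒  L[1][0]=2, U row1=(0, -3, 4, -4)
  row2 ← row2 − (-4)·row0  ⇒  L[2][0]=-4, U row2=(0, 9, -11, 11)
  row3 ← row3 − (-4)·row0  ⇒  L[3][0]=-4, U row3=(0, -9, 10, -12)
Step 2: pivot at (1,1) is -3.
  row2 ← row2 − (-3)·row1  ⇒  L[2][1]=-3, U row2=(0, 0, 1, -1)
  row3 ← row3 − (3)·row1  ⇒  L[3][1]=3, U row3=(0, 0, -2, 0)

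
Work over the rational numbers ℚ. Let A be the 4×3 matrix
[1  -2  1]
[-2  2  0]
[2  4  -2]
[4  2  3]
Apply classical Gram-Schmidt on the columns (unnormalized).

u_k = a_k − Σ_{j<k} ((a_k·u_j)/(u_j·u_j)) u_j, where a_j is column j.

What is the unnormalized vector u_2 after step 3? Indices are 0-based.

u_2 = (-3/25, 241/150, -128/75, 253/150)

Step 1: u_0 = a_0 = (1, -2, 2, 4).
Step 2: u_1 = a_1 − (2/5)·u_0 = (-12/5, 14/5, 16/5, 2/5).
Step 3: u_2 = a_2 − (9/25)·u_0 − (-19/60)·u_1 = (-3/25, 241/150, -128/75, 253/150).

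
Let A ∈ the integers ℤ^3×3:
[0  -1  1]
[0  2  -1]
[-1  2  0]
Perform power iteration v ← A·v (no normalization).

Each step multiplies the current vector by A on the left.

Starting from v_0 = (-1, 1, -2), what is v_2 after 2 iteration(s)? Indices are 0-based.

v_0 = (-1, 1, -2).
v_1 = A·v_0 = (-3, 4, 3).
v_2 = A·v_1 = (-1, 5, 11).

v_2 = (-1, 5, 11)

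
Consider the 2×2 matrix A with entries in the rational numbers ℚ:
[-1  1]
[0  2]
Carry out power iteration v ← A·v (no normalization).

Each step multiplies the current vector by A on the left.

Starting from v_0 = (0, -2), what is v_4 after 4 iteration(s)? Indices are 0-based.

v_0 = (0, -2).
v_1 = A·v_0 = (-2, -4).
v_2 = A·v_1 = (-2, -8).
v_3 = A·v_2 = (-6, -16).
v_4 = A·v_3 = (-10, -32).

v_4 = (-10, -32)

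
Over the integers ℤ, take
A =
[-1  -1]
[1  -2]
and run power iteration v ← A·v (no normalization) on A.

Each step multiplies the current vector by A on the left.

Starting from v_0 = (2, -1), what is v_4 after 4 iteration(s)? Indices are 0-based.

v_0 = (2, -1).
v_1 = A·v_0 = (-1, 4).
v_2 = A·v_1 = (-3, -9).
v_3 = A·v_2 = (12, 15).
v_4 = A·v_3 = (-27, -18).

v_4 = (-27, -18)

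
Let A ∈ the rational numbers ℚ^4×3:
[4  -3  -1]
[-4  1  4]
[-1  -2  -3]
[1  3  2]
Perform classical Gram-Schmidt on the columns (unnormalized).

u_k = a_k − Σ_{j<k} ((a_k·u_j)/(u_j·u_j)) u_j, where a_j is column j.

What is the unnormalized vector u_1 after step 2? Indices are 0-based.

Step 1: u_0 = a_0 = (4, -4, -1, 1).
Step 2: u_1 = a_1 − (-11/34)·u_0 = (-29/17, -5/17, -79/34, 113/34).

u_1 = (-29/17, -5/17, -79/34, 113/34)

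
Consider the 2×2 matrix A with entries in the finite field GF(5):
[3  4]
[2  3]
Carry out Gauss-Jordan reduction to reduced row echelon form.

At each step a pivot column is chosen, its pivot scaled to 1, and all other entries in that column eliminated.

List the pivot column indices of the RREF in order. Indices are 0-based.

pivot columns: 0, 1

pivot(0,0)=3: scale R0 → (1, 3)
  clear (1,0): R1 −= (2)R0 → (0, 2)
pivot(1,1)=2: scale R1 → (0, 1)
  clear (0,1): R0 −= (3)R1 → (1, 0)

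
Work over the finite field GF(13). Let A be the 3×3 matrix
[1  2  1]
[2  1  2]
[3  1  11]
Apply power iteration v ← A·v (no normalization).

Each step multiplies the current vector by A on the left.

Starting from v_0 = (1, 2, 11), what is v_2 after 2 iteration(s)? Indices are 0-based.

v_0 = (1, 2, 11).
v_1 = A·v_0 = (3, 0, 9).
v_2 = A·v_1 = (12, 11, 4).

v_2 = (12, 11, 4)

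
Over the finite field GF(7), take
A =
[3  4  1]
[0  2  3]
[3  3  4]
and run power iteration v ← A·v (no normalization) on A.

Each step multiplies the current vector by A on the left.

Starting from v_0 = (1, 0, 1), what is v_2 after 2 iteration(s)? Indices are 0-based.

v_2 = (3, 6, 0)

v_0 = (1, 0, 1).
v_1 = A·v_0 = (4, 3, 0).
v_2 = A·v_1 = (3, 6, 0).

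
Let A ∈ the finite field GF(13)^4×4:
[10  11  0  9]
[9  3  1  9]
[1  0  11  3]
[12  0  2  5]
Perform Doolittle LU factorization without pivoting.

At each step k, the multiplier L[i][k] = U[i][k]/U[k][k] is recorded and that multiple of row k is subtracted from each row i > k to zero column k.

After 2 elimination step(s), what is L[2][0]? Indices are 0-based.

[col 0] pivot 10
  R1 -= 10*R0 → (0, 10, 1, 10)  (L[1][0] := 10)
  R2 -= 4*R0 → (0, 8, 11, 6)  (L[2][0] := 4)
  R3 -= 9*R0 → (0, 5, 2, 2)  (L[3][0] := 9)
[col 1] pivot 10
  R2 -= 6*R1 → (0, 0, 5, 11)  (L[2][1] := 6)
  R3 -= 7*R1 → (0, 0, 8, 10)  (L[3][1] := 7)

L[2][0] = 4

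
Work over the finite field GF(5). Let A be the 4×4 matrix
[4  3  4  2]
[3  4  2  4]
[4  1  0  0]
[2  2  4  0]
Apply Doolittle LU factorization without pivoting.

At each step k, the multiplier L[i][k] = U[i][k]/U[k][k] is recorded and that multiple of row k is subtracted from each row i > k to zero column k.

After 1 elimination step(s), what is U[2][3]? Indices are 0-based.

U[2][3] = 3

Step 1: pivot at (0,0) is 4.
  row1 ← row1 − (2)·row0  ⇒  L[1][0]=2, U row1=(0, 3, 4, 0)
  row2 ← row2 − (1)·row0  ⇒  L[2][0]=1, U row2=(0, 3, 1, 3)
  row3 ← row3 − (3)·row0  ⇒  L[3][0]=3, U row3=(0, 3, 2, 4)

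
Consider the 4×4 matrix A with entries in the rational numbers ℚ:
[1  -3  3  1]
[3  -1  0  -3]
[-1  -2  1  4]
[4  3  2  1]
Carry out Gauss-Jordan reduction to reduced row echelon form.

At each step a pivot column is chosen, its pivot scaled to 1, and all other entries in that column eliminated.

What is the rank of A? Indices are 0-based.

[1] R0 /= 1  ⇒  (1, -3, 3, 1)
     R1 -= 3·R0  ⇒  (0, 8, -9, -6)
     R2 -= -1·R0  ⇒  (0, -5, 4, 5)
     R3 -= 4·R0  ⇒  (0, 15, -10, -3)
[2] R1 /= 8  ⇒  (0, 1, -9/8, -3/4)
     R0 -= -3·R1  ⇒  (1, 0, -3/8, -5/4)
     R2 -= -5·R1  ⇒  (0, 0, -13/8, 5/4)
     R3 -= 15·R1  ⇒  (0, 0, 55/8, 33/4)
[3] R2 /= -13/8  ⇒  (0, 0, 1, -10/13)
     R0 -= -3/8·R2  ⇒  (1, 0, 0, -20/13)
     R1 -= -9/8·R2  ⇒  (0, 1, 0, -21/13)
     R3 -= 55/8·R2  ⇒  (0, 0, 0, 176/13)
[4] R3 /= 176/13  ⇒  (0, 0, 0, 1)
     R0 -= -20/13·R3  ⇒  (1, 0, 0, 0)
     R1 -= -21/13·R3  ⇒  (0, 1, 0, 0)
     R2 -= -10/13·R3  ⇒  (0, 0, 1, 0)

rank = 4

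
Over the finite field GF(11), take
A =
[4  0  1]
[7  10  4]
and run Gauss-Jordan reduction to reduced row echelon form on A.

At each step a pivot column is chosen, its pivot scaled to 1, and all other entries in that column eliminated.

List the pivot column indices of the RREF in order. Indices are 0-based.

pivot columns: 0, 1

pivot(0,0)=4: scale R0 → (1, 0, 3)
  clear (1,0): R1 −= (7)R0 → (0, 10, 5)
pivot(1,1)=10: scale R1 → (0, 1, 6)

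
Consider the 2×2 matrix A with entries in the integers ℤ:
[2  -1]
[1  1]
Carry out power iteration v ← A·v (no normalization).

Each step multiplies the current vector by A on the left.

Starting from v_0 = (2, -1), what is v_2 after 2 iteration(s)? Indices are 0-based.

v_2 = (9, 6)

v_0 = (2, -1).
v_1 = A·v_0 = (5, 1).
v_2 = A·v_1 = (9, 6).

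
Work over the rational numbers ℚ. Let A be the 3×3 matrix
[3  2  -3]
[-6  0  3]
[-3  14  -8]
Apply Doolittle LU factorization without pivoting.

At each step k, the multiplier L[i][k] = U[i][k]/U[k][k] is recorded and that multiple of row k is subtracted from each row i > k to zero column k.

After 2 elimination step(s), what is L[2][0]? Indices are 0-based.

Step 1: pivot at (0,0) is 3.
  row1 ← row1 − (-2)·row0  ⇒  L[1][0]=-2, U row1=(0, 4, -3)
  row2 ← row2 − (-1)·row0  ⇒  L[2][0]=-1, U row2=(0, 16, -11)
Step 2: pivot at (1,1) is 4.
  row2 ← row2 − (4)·row1  ⇒  L[2][1]=4, U row2=(0, 0, 1)

L[2][0] = -1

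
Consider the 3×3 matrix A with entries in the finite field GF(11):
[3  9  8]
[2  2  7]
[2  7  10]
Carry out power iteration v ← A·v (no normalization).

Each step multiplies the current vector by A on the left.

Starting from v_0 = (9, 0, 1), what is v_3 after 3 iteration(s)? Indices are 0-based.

v_0 = (9, 0, 1).
v_1 = A·v_0 = (2, 3, 6).
v_2 = A·v_1 = (4, 8, 8).
v_3 = A·v_2 = (5, 3, 1).

v_3 = (5, 3, 1)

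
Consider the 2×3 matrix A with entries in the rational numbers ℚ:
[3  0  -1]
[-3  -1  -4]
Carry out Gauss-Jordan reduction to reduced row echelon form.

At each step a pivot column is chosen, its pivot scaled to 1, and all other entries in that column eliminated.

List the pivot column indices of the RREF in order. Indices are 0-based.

step 1: normalize row 0 (÷3) = (1, 0, -1/3)
  row 1: subtract -3×row0 = (0, -1, -5)
step 2: normalize row 1 (÷-1) = (0, 1, 5)

pivot columns: 0, 1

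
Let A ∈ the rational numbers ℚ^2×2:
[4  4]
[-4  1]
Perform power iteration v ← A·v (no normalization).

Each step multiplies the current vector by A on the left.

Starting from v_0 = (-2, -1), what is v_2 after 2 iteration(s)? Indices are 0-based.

v_2 = (-20, 55)

v_0 = (-2, -1).
v_1 = A·v_0 = (-12, 7).
v_2 = A·v_1 = (-20, 55).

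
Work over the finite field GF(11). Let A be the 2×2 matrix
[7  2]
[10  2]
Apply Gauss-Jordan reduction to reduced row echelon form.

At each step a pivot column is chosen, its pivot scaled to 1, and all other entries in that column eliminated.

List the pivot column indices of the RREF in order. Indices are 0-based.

[1] R0 /= 7  ⇒  (1, 5)
     R1 -= 10·R0  ⇒  (0, 7)
[2] R1 /= 7  ⇒  (0, 1)
     R0 -= 5·R1  ⇒  (1, 0)

pivot columns: 0, 1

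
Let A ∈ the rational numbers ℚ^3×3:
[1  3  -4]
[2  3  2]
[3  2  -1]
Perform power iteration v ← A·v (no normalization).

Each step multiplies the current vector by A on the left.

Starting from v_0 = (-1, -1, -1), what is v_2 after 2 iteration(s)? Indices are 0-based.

v_2 = (-5, -29, -10)

v_0 = (-1, -1, -1).
v_1 = A·v_0 = (0, -7, -4).
v_2 = A·v_1 = (-5, -29, -10).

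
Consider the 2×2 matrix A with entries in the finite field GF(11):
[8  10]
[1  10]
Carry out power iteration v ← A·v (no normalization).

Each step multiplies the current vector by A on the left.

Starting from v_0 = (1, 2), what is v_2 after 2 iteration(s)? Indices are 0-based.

v_0 = (1, 2).
v_1 = A·v_0 = (6, 10).
v_2 = A·v_1 = (5, 7).

v_2 = (5, 7)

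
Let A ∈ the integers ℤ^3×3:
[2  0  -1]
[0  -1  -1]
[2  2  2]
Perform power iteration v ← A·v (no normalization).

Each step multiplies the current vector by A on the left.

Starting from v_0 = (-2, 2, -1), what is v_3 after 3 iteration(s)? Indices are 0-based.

v_3 = (4, 9, -26)

v_0 = (-2, 2, -1).
v_1 = A·v_0 = (-3, -1, -2).
v_2 = A·v_1 = (-4, 3, -12).
v_3 = A·v_2 = (4, 9, -26).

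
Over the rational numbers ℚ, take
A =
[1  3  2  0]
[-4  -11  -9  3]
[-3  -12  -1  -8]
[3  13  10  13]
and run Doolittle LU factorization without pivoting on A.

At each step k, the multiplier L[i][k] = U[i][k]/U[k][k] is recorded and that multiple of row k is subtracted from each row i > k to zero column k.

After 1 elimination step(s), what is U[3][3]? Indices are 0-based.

U[3][3] = 13

Step 1: pivot at (0,0) is 1.
  row1 ← row1 − (-4)·row0  ⇒  L[1][0]=-4, U row1=(0, 1, -1, 3)
  row2 ← row2 − (-3)·row0  ⇒  L[2][0]=-3, U row2=(0, -3, 5, -8)
  row3 ← row3 − (3)·row0  ⇒  L[3][0]=3, U row3=(0, 4, 4, 13)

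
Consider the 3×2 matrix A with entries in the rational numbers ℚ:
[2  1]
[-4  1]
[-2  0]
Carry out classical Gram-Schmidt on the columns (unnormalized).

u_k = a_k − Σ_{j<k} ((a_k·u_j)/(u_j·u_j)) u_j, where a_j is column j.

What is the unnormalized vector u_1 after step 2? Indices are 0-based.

u_1 = (7/6, 2/3, -1/6)

Step 1: u_0 = a_0 = (2, -4, -2).
Step 2: u_1 = a_1 − (-1/12)·u_0 = (7/6, 2/3, -1/6).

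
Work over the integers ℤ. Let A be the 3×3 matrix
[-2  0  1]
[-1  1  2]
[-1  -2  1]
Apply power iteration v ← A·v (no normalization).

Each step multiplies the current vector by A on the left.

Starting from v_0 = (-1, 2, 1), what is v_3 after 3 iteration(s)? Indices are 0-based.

v_0 = (-1, 2, 1).
v_1 = A·v_0 = (3, 5, -2).
v_2 = A·v_1 = (-8, -2, -15).
v_3 = A·v_2 = (1, -24, -3).

v_3 = (1, -24, -3)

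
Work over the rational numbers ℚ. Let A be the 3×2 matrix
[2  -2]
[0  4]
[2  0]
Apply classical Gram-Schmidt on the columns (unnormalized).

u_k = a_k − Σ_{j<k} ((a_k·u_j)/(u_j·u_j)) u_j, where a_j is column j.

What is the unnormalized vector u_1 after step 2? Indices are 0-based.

u_1 = (-1, 4, 1)

Step 1: u_0 = a_0 = (2, 0, 2).
Step 2: u_1 = a_1 − (-1/2)·u_0 = (-1, 4, 1).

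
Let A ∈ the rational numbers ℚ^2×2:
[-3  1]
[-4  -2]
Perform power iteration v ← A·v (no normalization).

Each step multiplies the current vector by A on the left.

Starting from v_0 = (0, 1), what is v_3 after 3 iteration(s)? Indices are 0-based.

v_0 = (0, 1).
v_1 = A·v_0 = (1, -2).
v_2 = A·v_1 = (-5, 0).
v_3 = A·v_2 = (15, 20).

v_3 = (15, 20)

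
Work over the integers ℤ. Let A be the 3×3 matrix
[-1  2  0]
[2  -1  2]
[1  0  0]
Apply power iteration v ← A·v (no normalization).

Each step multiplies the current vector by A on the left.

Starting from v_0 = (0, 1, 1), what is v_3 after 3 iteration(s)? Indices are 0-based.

v_3 = (6, 1, 0)

v_0 = (0, 1, 1).
v_1 = A·v_0 = (2, 1, 0).
v_2 = A·v_1 = (0, 3, 2).
v_3 = A·v_2 = (6, 1, 0).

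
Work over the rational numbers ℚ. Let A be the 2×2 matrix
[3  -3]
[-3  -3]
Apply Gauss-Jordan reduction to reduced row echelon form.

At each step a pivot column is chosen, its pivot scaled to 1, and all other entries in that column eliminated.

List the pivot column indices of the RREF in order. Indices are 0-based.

[1] R0 /= 3  ⇒  (1, -1)
     R1 -= -3·R0  ⇒  (0, -6)
[2] R1 /= -6  ⇒  (0, 1)
     R0 -= -1·R1  ⇒  (1, 0)

pivot columns: 0, 1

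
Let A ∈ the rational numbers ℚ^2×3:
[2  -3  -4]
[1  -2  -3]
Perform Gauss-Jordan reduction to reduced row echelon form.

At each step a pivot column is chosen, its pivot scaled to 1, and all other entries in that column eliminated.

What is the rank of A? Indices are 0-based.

[1] R0 /= 2  ⇒  (1, -3/2, -2)
     R1 -= 1·R0  ⇒  (0, -1/2, -1)
[2] R1 /= -1/2  ⇒  (0, 1, 2)
     R0 -= -3/2·R1  ⇒  (1, 0, 1)

rank = 2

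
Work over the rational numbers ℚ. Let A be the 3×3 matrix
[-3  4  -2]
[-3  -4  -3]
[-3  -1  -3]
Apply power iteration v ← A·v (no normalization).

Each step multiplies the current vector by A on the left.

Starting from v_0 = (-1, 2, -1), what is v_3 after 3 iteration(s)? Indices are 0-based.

v_3 = (91, 484, 355)

v_0 = (-1, 2, -1).
v_1 = A·v_0 = (13, -2, 4).
v_2 = A·v_1 = (-55, -43, -49).
v_3 = A·v_2 = (91, 484, 355).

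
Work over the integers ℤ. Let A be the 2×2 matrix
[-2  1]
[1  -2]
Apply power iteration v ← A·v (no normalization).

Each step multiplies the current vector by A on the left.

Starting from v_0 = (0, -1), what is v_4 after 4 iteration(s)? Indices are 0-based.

v_0 = (0, -1).
v_1 = A·v_0 = (-1, 2).
v_2 = A·v_1 = (4, -5).
v_3 = A·v_2 = (-13, 14).
v_4 = A·v_3 = (40, -41).

v_4 = (40, -41)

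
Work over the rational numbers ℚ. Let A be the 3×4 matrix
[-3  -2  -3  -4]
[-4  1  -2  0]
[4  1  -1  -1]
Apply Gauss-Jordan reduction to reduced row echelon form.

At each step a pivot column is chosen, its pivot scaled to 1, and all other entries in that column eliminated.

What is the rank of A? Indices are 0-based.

rank = 3

pivot(0,0)=-3: scale R0 → (1, 2/3, 1, 4/3)
  clear (1,0): R1 −= (-4)R0 → (0, 11/3, 2, 16/3)
  clear (2,0): R2 −= (4)R0 → (0, -5/3, -5, -19/3)
pivot(1,1)=11/3: scale R1 → (0, 1, 6/11, 16/11)
  clear (0,1): R0 −= (2/3)R1 → (1, 0, 7/11, 4/11)
  clear (2,1): R2 −= (-5/3)R1 → (0, 0, -45/11, -43/11)
pivot(2,2)=-45/11: scale R2 → (0, 0, 1, 43/45)
  clear (0,2): R0 −= (7/11)R2 → (1, 0, 0, -11/45)
  clear (1,2): R1 −= (6/11)R2 → (0, 1, 0, 14/15)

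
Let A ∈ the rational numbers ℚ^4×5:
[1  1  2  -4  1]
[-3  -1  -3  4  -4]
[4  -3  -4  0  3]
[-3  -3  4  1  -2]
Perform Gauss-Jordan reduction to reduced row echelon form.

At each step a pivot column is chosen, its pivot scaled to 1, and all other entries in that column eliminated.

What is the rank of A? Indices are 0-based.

[1] R0 /= 1  ⇒  (1, 1, 2, -4, 1)
     R1 -= -3·R0  ⇒  (0, 2, 3, -8, -1)
     R2 -= 4·R0  ⇒  (0, -7, -12, 16, -1)
     R3 -= -3·R0  ⇒  (0, 0, 10, -11, 1)
[2] R1 /= 2  ⇒  (0, 1, 3/2, -4, -1/2)
     R0 -= 1·R1  ⇒  (1, 0, 1/2, 0, 3/2)
     R2 -= -7·R1  ⇒  (0, 0, -3/2, -12, -9/2)
[3] R2 /= -3/2  ⇒  (0, 0, 1, 8, 3)
     R0 -= 1/2·R2  ⇒  (1, 0, 0, -4, 0)
     R1 -= 3/2·R2  ⇒  (0, 1, 0, -16, -5)
     R3 -= 10·R2  ⇒  (0, 0, 0, -91, -29)
[4] R3 /= -91  ⇒  (0, 0, 0, 1, 29/91)
     R0 -= -4·R3  ⇒  (1, 0, 0, 0, 116/91)
     R1 -= -16·R3  ⇒  (0, 1, 0, 0, 9/91)
     R2 -= 8·R3  ⇒  (0, 0, 1, 0, 41/91)

rank = 4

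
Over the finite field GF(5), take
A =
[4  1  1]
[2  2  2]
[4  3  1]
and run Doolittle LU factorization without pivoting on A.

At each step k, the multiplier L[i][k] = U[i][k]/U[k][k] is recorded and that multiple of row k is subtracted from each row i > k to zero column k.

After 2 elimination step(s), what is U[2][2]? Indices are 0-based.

[col 0] pivot 4
  R1 -= 3*R0 → (0, 4, 4)  (L[1][0] := 3)
  R2 -= 1*R0 → (0, 2, 0)  (L[2][0] := 1)
[col 1] pivot 4
  R2 -= 3*R1 → (0, 0, 3)  (L[2][1] := 3)

U[2][2] = 3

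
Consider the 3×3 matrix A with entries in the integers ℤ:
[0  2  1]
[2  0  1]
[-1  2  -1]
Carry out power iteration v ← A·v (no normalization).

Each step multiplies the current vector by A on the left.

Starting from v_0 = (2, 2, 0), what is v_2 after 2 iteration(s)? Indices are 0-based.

v_2 = (10, 10, 2)

v_0 = (2, 2, 0).
v_1 = A·v_0 = (4, 4, 2).
v_2 = A·v_1 = (10, 10, 2).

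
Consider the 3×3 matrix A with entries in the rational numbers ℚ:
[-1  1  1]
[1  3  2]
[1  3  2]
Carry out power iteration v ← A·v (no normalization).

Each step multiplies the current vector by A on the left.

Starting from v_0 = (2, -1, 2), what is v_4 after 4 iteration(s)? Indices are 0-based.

v_0 = (2, -1, 2).
v_1 = A·v_0 = (-1, 3, 3).
v_2 = A·v_1 = (7, 14, 14).
v_3 = A·v_2 = (21, 77, 77).
v_4 = A·v_3 = (133, 406, 406).

v_4 = (133, 406, 406)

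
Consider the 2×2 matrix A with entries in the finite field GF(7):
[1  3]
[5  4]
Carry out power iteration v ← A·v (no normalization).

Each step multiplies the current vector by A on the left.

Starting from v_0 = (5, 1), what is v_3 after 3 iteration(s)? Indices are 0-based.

v_0 = (5, 1).
v_1 = A·v_0 = (1, 1).
v_2 = A·v_1 = (4, 2).
v_3 = A·v_2 = (3, 0).

v_3 = (3, 0)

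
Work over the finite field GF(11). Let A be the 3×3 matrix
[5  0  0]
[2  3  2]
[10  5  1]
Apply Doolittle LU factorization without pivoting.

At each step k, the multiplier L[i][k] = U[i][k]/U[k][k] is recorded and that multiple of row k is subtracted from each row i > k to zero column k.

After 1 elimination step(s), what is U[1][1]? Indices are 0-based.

[col 0] pivot 5
  R1 -= 7*R0 → (0, 3, 2)  (L[1][0] := 7)
  R2 -= 2*R0 → (0, 5, 1)  (L[2][0] := 2)

U[1][1] = 3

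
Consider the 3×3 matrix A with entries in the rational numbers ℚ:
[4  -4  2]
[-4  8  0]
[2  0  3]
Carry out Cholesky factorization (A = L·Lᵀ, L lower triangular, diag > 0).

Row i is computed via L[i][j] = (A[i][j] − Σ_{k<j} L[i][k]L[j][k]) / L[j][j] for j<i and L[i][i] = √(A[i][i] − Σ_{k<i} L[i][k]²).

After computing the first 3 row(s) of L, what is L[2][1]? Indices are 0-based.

Step 1: L[0][0] = √(4) = 2.
  L[1][0] = (-4) / L[0][0] = -2.
Step 2: L[1][1] = √(4) = 2.
  L[2][0] = (2) / L[0][0] = 1.
  L[2][1] = (2) / L[1][1] = 1.
Step 3: L[2][2] = √(1) = 1.

L[2][1] = 1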